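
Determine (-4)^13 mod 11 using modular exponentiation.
Using Fermat: (-4)^{10} ≡ 1 (mod 11). 13 ≡ 3 (mod 10). So (-4)^{13} ≡ (-4)^{3} ≡ 2 (mod 11)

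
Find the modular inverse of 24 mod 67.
24^(-1) ≡ 14 (mod 67). Verification: 24 × 14 = 336 ≡ 1 (mod 67)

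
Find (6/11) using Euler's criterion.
(6/11) = 6^{5} mod 11 = -1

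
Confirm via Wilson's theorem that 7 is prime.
(6)! mod 7 = 6. Since this equals -1 (mod 7), Wilson confirms 7 is prime.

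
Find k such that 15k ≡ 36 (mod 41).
27

Since gcd(15, 41) = 1 divides 36, a solution exists.
Multiply both sides by the inverse of 15 mod 41:
  15^(-1) mod 41 = 11
  x ≡ 11 × 36 ≡ 396 ≡ 27 (mod 41)
Verification: 15 × 27 = 405 = 9 × 41 + 36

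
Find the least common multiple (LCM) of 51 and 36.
612

First find GCD(51, 36) using the Euclidean algorithm:
51 = 1 × 36 + 15
36 = 2 × 15 + 6
15 = 2 × 6 + 3
6 = 2 × 3 + 0
GCD(51, 36) = 3

LCM formula: LCM(a, b) = (a × b) / GCD(a, b)
LCM(51, 36) = (51 × 36) / 3
LCM(51, 36) = 1836 / 3
LCM(51, 36) = 612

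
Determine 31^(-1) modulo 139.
31^(-1) ≡ 9 (mod 139). Verification: 31 × 9 = 279 ≡ 1 (mod 139)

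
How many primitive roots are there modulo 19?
Number of primitive roots mod 19 = φ(18) = 6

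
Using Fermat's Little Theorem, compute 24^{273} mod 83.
34

By Fermat's Little Theorem, a^(p-1) ≡ 1 (mod p) for prime p and gcd(a, p) = 1
Here p = 83, so 24^82 ≡ 1 (mod 83)
We can reduce the exponent: 273 mod 82 = 27
So 24^273 ≡ 24^27 (mod 83)
Computing: 24^27 mod 83 = 34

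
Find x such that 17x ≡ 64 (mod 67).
55

Since gcd(17, 67) = 1 divides 64, a solution exists.
Multiply both sides by the inverse of 17 mod 67:
  17^(-1) mod 67 = 4
  x ≡ 4 × 64 ≡ 256 ≡ 55 (mod 67)
Verification: 17 × 55 = 935 = 13 × 67 + 64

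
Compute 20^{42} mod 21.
1

Using successive squaring:
Binary expansion of 42: 101010
Powers of 20 mod 21 (each is the square of the previous):
  20^1 ≡ 20 (mod 21)
  20^2 ≡ 20² = 400 ≡ 1 (mod 21)
  20^4 ≡ 1² = 1 ≡ 1 (mod 21)
  20^8 ≡ 1² = 1 ≡ 1 (mod 21)
  20^16 ≡ 1² = 1 ≡ 1 (mod 21)
  20^32 ≡ 1² = 1 ≡ 1 (mod 21)
42 = 32 + 8 + 2, so 20^42 = 20^32 × 20^8 × 20^2 ≡ 1 × 1 × 1 (mod 21)
Multiplying step by step:
  1 × 1 = 1 ≡ 1 (mod 21)
  1 × 1 = 1 ≡ 1 (mod 21)
Result: 20^42 ≡ 1 (mod 21)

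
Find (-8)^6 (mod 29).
(-8) ≡ 21 (mod 29). 6 = 4 + 2 (binary 110). Repeated squaring mod 29: 21^1 ≡ 21; 21^2 ≡ 21² = 441 ≡ 6; 21^4 ≡ 6² = 36 ≡ 7. Multiply: (-8)^6 ≡ 21^4 × 21^2 ≡ 7 × 6 (mod 29): 7 × 6 = 42 ≡ 13. So (-8)^6 ≡ 13 (mod 29).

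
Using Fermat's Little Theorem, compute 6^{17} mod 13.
2

By Fermat's Little Theorem, a^(p-1) ≡ 1 (mod p) for prime p and gcd(a, p) = 1
Here p = 13, so 6^12 ≡ 1 (mod 13)
We can reduce the exponent: 17 mod 12 = 5
So 6^17 ≡ 6^5 (mod 13)
Computing: 6^5 mod 13 = 2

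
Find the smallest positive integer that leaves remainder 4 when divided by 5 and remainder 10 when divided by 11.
M = 5 × 11 = 55. M₁ = 11, y₁ ≡ 1 (mod 5). M₂ = 5, y₂ ≡ 9 (mod 11). z = 4×11×1 + 10×5×9 ≡ 54 (mod 55). The smallest positive such number is 54.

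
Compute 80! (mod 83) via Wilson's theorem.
(82)! = (80)! × (81) × (82) ≡ -1 (mod 83). So (80)! ≡ -1 × [(82)(81)]^(-1) ≡ 41 (mod 83)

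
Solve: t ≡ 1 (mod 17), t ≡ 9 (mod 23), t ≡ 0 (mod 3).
M = 17 × 23 × 3 = 1173. M₁ = 69, y₁ ≡ 1 (mod 17). M₂ = 51, y₂ ≡ 14 (mod 23). M₃ = 391, y₃ ≡ 1 (mod 3). t = 1×69×1 + 9×51×14 + 0×391×1 ≡ 630 (mod 1173)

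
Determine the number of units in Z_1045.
720

Prime factorization: 1045 = 5 × 11 × 19
Using the formula φ(n) = n × Π(1 - 1/p) for each prime factor p:
φ(1045) = 1045 × (1 - 1/5) × (1 - 1/11) × (1 - 1/19)
φ(1045) = 720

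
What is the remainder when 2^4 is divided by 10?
4 = 4 (binary 100). Repeated squaring mod 10: 2^1 ≡ 2; 2^2 ≡ 2² = 4 ≡ 4; 2^4 ≡ 4² = 16 ≡ 6. So 2^4 ≡ 6 (mod 10).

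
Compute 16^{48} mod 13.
1

Using successive squaring:
Binary expansion of 48: 110000
Powers of 16 mod 13 (each is the square of the previous):
  16^1 ≡ 3 (mod 13)
  16^2 ≡ 3² = 9 ≡ 9 (mod 13)
  16^4 ≡ 9² = 81 ≡ 3 (mod 13)
  16^8 ≡ 3² = 9 ≡ 9 (mod 13)
  16^16 ≡ 9² = 81 ≡ 3 (mod 13)
  16^32 ≡ 3² = 9 ≡ 9 (mod 13)
48 = 32 + 16, so 16^48 = 16^32 × 16^16 ≡ 9 × 3 (mod 13)
Multiplying step by step:
  9 × 3 = 27 ≡ 1 (mod 13)
Result: 16^48 ≡ 1 (mod 13)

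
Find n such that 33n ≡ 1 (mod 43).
33^(-1) ≡ 30 (mod 43). Verification: 33 × 30 = 990 ≡ 1 (mod 43)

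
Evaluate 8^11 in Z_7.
Using Fermat: 8^{6} ≡ 1 (mod 7). 11 ≡ 5 (mod 6). So 8^{11} ≡ 8^{5} ≡ 1 (mod 7)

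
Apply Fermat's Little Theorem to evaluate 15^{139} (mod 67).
62

By Fermat's Little Theorem, a^(p-1) ≡ 1 (mod p) for prime p and gcd(a, p) = 1
Here p = 67, so 15^66 ≡ 1 (mod 67)
We can reduce the exponent: 139 mod 66 = 7
So 15^139 ≡ 15^7 (mod 67)
Computing: 15^7 mod 67 = 62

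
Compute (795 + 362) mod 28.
9

(795 + 362) = 1157
1157 mod 28 = 9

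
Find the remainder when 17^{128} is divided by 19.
By Fermat: 17^{18} ≡ 1 (mod 19). 128 = 7×18 + 2. So 17^{128} ≡ 17^{2} ≡ 4 (mod 19)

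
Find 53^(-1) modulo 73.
62

Using Extended Euclidean Algorithm:
gcd(53, 73) = 1
Bezout coefficients: 53 × -11 + 73 × 8 = 1
So 53 × -11 ≡ 1 (mod 73)
The inverse is -11 mod 73 = 62
Verification: 53 × 62 = 3286 = 45 × 73 + 1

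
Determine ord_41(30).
Powers of 30 mod 41: 30^1≡30, 30^2≡39, 30^3≡22, 30^4≡4, 30^5≡38, 30^6≡33, 30^7≡6, 30^8≡16, 30^9≡29, 30^10≡9, 30^11≡24, 30^12≡23, 30^13≡34, 30^14≡36, 30^15≡14, 30^16≡10, 30^17≡13, 30^18≡21, 30^19≡15, 30^20≡40, 30^21≡11, 30^22≡2, 30^23≡19, 30^24≡37, 30^25≡3, 30^26≡8, 30^27≡35, 30^28≡25, 30^29≡12, 30^30≡32, 30^31≡17, 30^32≡18, 30^33≡7, 30^34≡5, 30^35≡27, 30^36≡31, 30^37≡28, 30^38≡20, 30^39≡26, 30^40≡1. Order = 40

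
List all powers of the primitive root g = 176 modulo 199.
g^1, g^2, ..., g^{198} mod 199: {176, 131, 171, 47, 113, 187, 77, 20, 137, 33, 37, 144, 71, 158, 147, 2, 153, 63, 143, 94, 27, 175, 154, 40, 75, 66, 74, 89, 142, 117, 95, 4, 107, 126, 87, 188, 54, 151, 109, 80, 150, 132, 148, 178, 85, 35, 190, 8, 15, 53, 174, 177, 108, 103, 19, 160, 101, 65, 97, 157, 170, 70, 181, 16, 30, 106, 149, 155, 17, 7, 38, 121, 3, 130, 194, 115, 141, 140, 163, 32, 60, 13, 99, 111, 34, 14, 76, 43, 6, 61, 189, 31, 83, 81, 127, 64, 120, 26, 198, 23, 68, 28, 152, 86, 12, 122, 179, 62, 166, 162, 55, 128, 41, 52, 197, 46, 136, 56, 105, 172, 24, 45, 159, 124, 133, 125, 110, 57, 82, 104, 195, 92, 73, 112, 11, 145, 48, 90, 119, 49, 67, 51, 21, 114, 164, 9, 191, 184, 146, 25, 22, 91, 96, 180, 39, 98, 134, 102, 42, 29, 129, 18, 183, 169, 93, 50, 44, 182, 192, 161, 78, 196, 69, 5, 84, 58, 59, 36, 167, 139, 186, 100, 88, 165, 185, 123, 156, 193, 138, 10, 168, 116, 118, 72, 135, 79, 173, 1}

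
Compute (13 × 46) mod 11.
4

(13 × 46) = 598
598 mod 11 = 4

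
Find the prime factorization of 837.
3^3 × 31

Divide by primes starting from smallest:
837 ÷ 3 = 279
279 ÷ 3 = 93
93 ÷ 3 = 31
31 ÷ 31 = 1

837 = 3^3 × 31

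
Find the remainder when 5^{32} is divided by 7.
By Fermat: 5^{6} ≡ 1 (mod 7). 32 = 5×6 + 2. So 5^{32} ≡ 5^{2} ≡ 4 (mod 7)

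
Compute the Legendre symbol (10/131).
(10/131) = 10^{65} mod 131 = -1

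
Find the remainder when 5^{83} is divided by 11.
By Fermat: 5^{10} ≡ 1 (mod 11). 83 = 8×10 + 3. So 5^{83} ≡ 5^{3} ≡ 4 (mod 11)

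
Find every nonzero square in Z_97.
QRs mod 97: {1, 2, 3, 4, 6, 8, 9, 11, 12, 16, 18, 22, 24, 25, 27, 31, 32, 33, 35, 36, 43, 44, 47, 48, 49, 50, 53, 54, 61, 62, 64, 65, 66, 70, 72, 73, 75, 79, 81, 85, 86, 88, 89, 91, 93, 94, 95, 96}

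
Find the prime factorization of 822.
2 × 3 × 137

Divide by primes starting from smallest:
822 ÷ 2 = 411
411 ÷ 3 = 137
137 ÷ 137 = 1

822 = 2 × 3 × 137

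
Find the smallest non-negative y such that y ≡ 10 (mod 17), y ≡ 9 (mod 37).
231

Using the Chinese Remainder Theorem:
M = product of moduli = 629
For equation 1: M_1 = 37, 37 ≡ 3 (mod 17), inverse of 37 mod 17 is 6 (check: 3 × 6 = 18 ≡ 1 (mod 17))
For equation 2: M_2 = 17, 17 ≡ 17 (mod 37), inverse of 17 mod 37 is 24 (check: 17 × 24 = 408 ≡ 1 (mod 37))
Combine: y ≡ Σ r_i×M_i×(M_i⁻¹ mod m_i) = 10×37×6 + 9×17×24 = 2220 + 3672 = 5892
5892 mod 629 = 231
y ≡ 231 (mod 629)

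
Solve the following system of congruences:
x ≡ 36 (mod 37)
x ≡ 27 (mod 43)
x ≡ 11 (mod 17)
18388

Using the Chinese Remainder Theorem:
M = product of moduli = 27047
For equation 1: M_1 = 731, 731 ≡ 28 (mod 37), inverse of 731 mod 37 is 4 (check: 28 × 4 = 112 ≡ 1 (mod 37))
For equation 2: M_2 = 629, 629 ≡ 27 (mod 43), inverse of 629 mod 43 is 8 (check: 27 × 8 = 216 ≡ 1 (mod 43))
For equation 3: M_3 = 1591, 1591 ≡ 10 (mod 17), inverse of 1591 mod 17 is 12 (check: 10 × 12 = 120 ≡ 1 (mod 17))
Combine: x ≡ Σ r_i×M_i×(M_i⁻¹ mod m_i) = 36×731×4 + 27×629×8 + 11×1591×12 = 105264 + 135864 + 210012 = 451140
451140 mod 27047 = 18388
x ≡ 18388 (mod 27047)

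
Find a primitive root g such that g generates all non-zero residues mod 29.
p - 1 = 28 has prime divisors 2, 7. h is a primitive root mod 29 iff h^(28/q) ≢ 1 (mod 29) for each such q.
h = 2: 2^14 ≡ 28, 2^4 ≡ 16 (mod 29); none is 1, so 2 has order 28 and is a primitive root.
The smallest primitive root mod 29 is g = 2.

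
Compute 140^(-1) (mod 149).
140^(-1) ≡ 33 (mod 149). Verification: 140 × 33 = 4620 ≡ 1 (mod 149)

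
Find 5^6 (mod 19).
6 = 4 + 2 (binary 110). Repeated squaring mod 19: 5^1 ≡ 5; 5^2 ≡ 5² = 25 ≡ 6; 5^4 ≡ 6² = 36 ≡ 17. Multiply: 5^6 = 5^4 × 5^2 ≡ 17 × 6 (mod 19): 17 × 6 = 102 ≡ 7. So 5^6 ≡ 7 (mod 19).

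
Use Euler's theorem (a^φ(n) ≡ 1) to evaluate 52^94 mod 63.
By Euler: 52^{36} ≡ 1 (mod 63) since gcd(52, 63) = 1. 94 = 2×36 + 22. So 52^{94} ≡ 52^{22} ≡ 25 (mod 63)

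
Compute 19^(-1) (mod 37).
19^(-1) ≡ 2 (mod 37). Verification: 19 × 2 = 38 ≡ 1 (mod 37)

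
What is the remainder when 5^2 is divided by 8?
2 = 2 (binary 10). Repeated squaring mod 8: 5^1 ≡ 5; 5^2 ≡ 5² = 25 ≡ 1. So 5^2 ≡ 1 (mod 8).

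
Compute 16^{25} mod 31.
1

Using successive squaring:
Binary expansion of 25: 11001
Powers of 16 mod 31 (each is the square of the previous):
  16^1 ≡ 16 (mod 31)
  16^2 ≡ 16² = 256 ≡ 8 (mod 31)
  16^4 ≡ 8² = 64 ≡ 2 (mod 31)
  16^8 ≡ 2² = 4 ≡ 4 (mod 31)
  16^16 ≡ 4² = 16 ≡ 16 (mod 31)
25 = 16 + 8 + 1, so 16^25 = 16^16 × 16^8 × 16^1 ≡ 16 × 4 × 16 (mod 31)
Multiplying step by step:
  16 × 4 = 64 ≡ 2 (mod 31)
  2 × 16 = 32 ≡ 1 (mod 31)
Result: 16^25 ≡ 1 (mod 31)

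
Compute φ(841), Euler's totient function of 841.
812

Prime factorization: 841 = 29^2
Using the formula φ(n) = n × Π(1 - 1/p) for each prime factor p:
φ(841) = 841 × (1 - 1/29)
φ(841) = 812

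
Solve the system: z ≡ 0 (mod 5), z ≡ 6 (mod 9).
M = 5 × 9 = 45. M₁ = 9, y₁ ≡ 4 (mod 5). M₂ = 5, y₂ ≡ 2 (mod 9). z = 0×9×4 + 6×5×2 ≡ 15 (mod 45)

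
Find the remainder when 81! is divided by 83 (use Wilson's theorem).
(82)! = (81)! × (82) ≡ -1 (mod 83). So (81)! ≡ -1 × (82)^(-1) ≡ (-1)×(-1) = 1 (mod 83)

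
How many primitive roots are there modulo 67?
20

The number of primitive roots modulo p is φ(p-1) = φ(66)
φ(66) = 20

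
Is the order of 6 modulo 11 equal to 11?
No, the actual order is 10, not 11.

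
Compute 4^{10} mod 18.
4

Using successive squaring:
Binary expansion of 10: 1010
Powers of 4 mod 18 (each is the square of the previous):
  4^1 ≡ 4 (mod 18)
  4^2 ≡ 4² = 16 ≡ 16 (mod 18)
  4^4 ≡ 16² = 256 ≡ 4 (mod 18)
  4^8 ≡ 4² = 16 ≡ 16 (mod 18)
10 = 8 + 2, so 4^10 = 4^8 × 4^2 ≡ 16 × 16 (mod 18)
Multiplying step by step:
  16 × 16 = 256 ≡ 4 (mod 18)
Result: 4^10 ≡ 4 (mod 18)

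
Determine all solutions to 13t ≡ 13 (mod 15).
1

Since gcd(13, 15) = 1 divides 13, a solution exists.
Multiply both sides by the inverse of 13 mod 15:
  13^(-1) mod 15 = 7
  x ≡ 7 × 13 ≡ 91 ≡ 1 (mod 15)
Verification: 13 × 1 = 13 = 0 × 15 + 13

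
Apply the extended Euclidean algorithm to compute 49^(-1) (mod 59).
Extended GCD: 49(-6) + 59(5) = 1. So 49^(-1) ≡ 53 ≡ 53 (mod 59). Verify: 49 × 53 = 2597 ≡ 1 (mod 59)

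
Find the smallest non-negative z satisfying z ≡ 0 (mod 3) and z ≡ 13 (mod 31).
M = 3 × 31 = 93. M₁ = 31, y₁ ≡ 1 (mod 3). M₂ = 3, y₂ ≡ 21 (mod 31). z = 0×31×1 + 13×3×21 ≡ 75 (mod 93)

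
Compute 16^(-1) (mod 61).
16^(-1) ≡ 42 (mod 61). Verification: 16 × 42 = 672 ≡ 1 (mod 61)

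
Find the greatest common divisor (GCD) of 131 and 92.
1

Using the Euclidean algorithm:
131 = 1 × 92 + 39
92 = 2 × 39 + 14
39 = 2 × 14 + 11
14 = 1 × 11 + 3
11 = 3 × 3 + 2
3 = 1 × 2 + 1
2 = 2 × 1 + 0

GCD(131, 92) = 1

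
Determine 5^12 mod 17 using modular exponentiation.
Using repeated squaring. 12 = 8 + 4 (binary 1100). Repeated squaring mod 17: 5^1 ≡ 5; 5^2 ≡ 5² = 25 ≡ 8; 5^4 ≡ 8² = 64 ≡ 13; 5^8 ≡ 13² = 169 ≡ 16. Multiply: 5^12 = 5^8 × 5^4 ≡ 16 × 13 (mod 17): 16 × 13 = 208 ≡ 4. So 5^12 ≡ 4 (mod 17).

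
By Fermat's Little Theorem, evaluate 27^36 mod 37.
By Fermat's Little Theorem, 27^{36} ≡ 1 (mod 37) since 37 is prime and gcd(27, 37) = 1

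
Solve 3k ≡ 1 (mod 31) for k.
3^(-1) ≡ 21 (mod 31). Verification: 3 × 21 = 63 ≡ 1 (mod 31)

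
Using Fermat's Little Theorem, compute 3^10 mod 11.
By Fermat's Little Theorem, 3^{10} ≡ 1 (mod 11) since 11 is prime and gcd(3, 11) = 1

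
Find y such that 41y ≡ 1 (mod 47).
41^(-1) ≡ 39 (mod 47). Verification: 41 × 39 = 1599 ≡ 1 (mod 47)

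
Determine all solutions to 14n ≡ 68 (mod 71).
15

Since gcd(14, 71) = 1 divides 68, a solution exists.
Multiply both sides by the inverse of 14 mod 71:
  14^(-1) mod 71 = 66
  x ≡ 66 × 68 ≡ 4488 ≡ 15 (mod 71)
Verification: 14 × 15 = 210 = 2 × 71 + 68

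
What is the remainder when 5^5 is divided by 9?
5 = 4 + 1 (binary 101). Repeated squaring mod 9: 5^1 ≡ 5; 5^2 ≡ 5² = 25 ≡ 7; 5^4 ≡ 7² = 49 ≡ 4. Multiply: 5^5 = 5^4 × 5^1 ≡ 4 × 5 (mod 9): 4 × 5 = 20 ≡ 2. So 5^5 ≡ 2 (mod 9).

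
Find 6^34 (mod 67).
Using repeated squaring. 34 = 32 + 2 (binary 100010). Repeated squaring mod 67: 6^1 ≡ 6; 6^2 ≡ 6² = 36 ≡ 36; 6^4 ≡ 36² = 1296 ≡ 23; 6^8 ≡ 23² = 529 ≡ 60; 6^16 ≡ 60² = 3600 ≡ 49; 6^32 ≡ 49² = 2401 ≡ 56. Multiply: 6^34 = 6^32 × 6^2 ≡ 56 × 36 (mod 67): 56 × 36 = 2016 ≡ 6. So 6^34 ≡ 6 (mod 67).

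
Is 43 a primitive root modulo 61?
Yes

To verify, check if 43^(60/q) ≢ 1 (mod 61) for each prime divisor q of 60
Divisors of 60 = 60: [1, 2, 3, 4, 5, 6, 10, 12, 15, 20, 30, 60]
  43^(60/2) = 43^30 ≡ 60 (mod 61)
  43^(60/3) = 43^20 ≡ 47 (mod 61)
  43^(60/5) = 43^12 ≡ 58 (mod 61)
Conclusion: 43 is a primitive root modulo 61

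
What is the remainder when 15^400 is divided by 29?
Using Fermat: 15^{28} ≡ 1 (mod 29). 400 ≡ 8 (mod 28). So 15^{400} ≡ 15^{8} ≡ 23 (mod 29)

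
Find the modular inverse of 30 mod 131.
30^(-1) ≡ 83 (mod 131). Verification: 30 × 83 = 2490 ≡ 1 (mod 131)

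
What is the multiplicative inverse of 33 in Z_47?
33^(-1) ≡ 10 (mod 47). Verification: 33 × 10 = 330 ≡ 1 (mod 47)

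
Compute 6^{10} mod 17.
15

Using successive squaring:
Binary expansion of 10: 1010
Powers of 6 mod 17 (each is the square of the previous):
  6^1 ≡ 6 (mod 17)
  6^2 ≡ 6² = 36 ≡ 2 (mod 17)
  6^4 ≡ 2² = 4 ≡ 4 (mod 17)
  6^8 ≡ 4² = 16 ≡ 16 (mod 17)
10 = 8 + 2, so 6^10 = 6^8 × 6^2 ≡ 16 × 2 (mod 17)
Multiplying step by step:
  16 × 2 = 32 ≡ 15 (mod 17)
Result: 6^10 ≡ 15 (mod 17)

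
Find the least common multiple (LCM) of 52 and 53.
2756

First find GCD(52, 53) using the Euclidean algorithm:
52 = 0 × 53 + 52
53 = 1 × 52 + 1
52 = 52 × 1 + 0
GCD(52, 53) = 1

LCM formula: LCM(a, b) = (a × b) / GCD(a, b)
LCM(52, 53) = (52 × 53) / 1
LCM(52, 53) = 2756 / 1
LCM(52, 53) = 2756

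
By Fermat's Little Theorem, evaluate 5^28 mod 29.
By Fermat's Little Theorem, 5^{28} ≡ 1 (mod 29) since 29 is prime and gcd(5, 29) = 1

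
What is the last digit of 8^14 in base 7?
Using Fermat: 8^{6} ≡ 1 (mod 7). 14 ≡ 2 (mod 6). So 8^{14} ≡ 8^{2} ≡ 1 (mod 7)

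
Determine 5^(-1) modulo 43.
5^(-1) ≡ 26 (mod 43). Verification: 5 × 26 = 130 ≡ 1 (mod 43)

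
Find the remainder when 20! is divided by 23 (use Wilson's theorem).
(22)! = (20)! × (21) × (22) ≡ -1 (mod 23). So (20)! ≡ -1 × [(22)(21)]^(-1) ≡ 11 (mod 23)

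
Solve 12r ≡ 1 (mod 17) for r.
12^(-1) ≡ 10 (mod 17). Verification: 12 × 10 = 120 ≡ 1 (mod 17)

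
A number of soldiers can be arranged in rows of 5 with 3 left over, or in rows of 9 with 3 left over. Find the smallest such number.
M = 5 × 9 = 45. M₁ = 9, y₁ ≡ 4 (mod 5). M₂ = 5, y₂ ≡ 2 (mod 9). r = 3×9×4 + 3×5×2 ≡ 3 (mod 45). The smallest positive such number is 3.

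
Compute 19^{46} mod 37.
3

Using successive squaring:
Binary expansion of 46: 101110
Powers of 19 mod 37 (each is the square of the previous):
  19^1 ≡ 19 (mod 37)
  19^2 ≡ 19² = 361 ≡ 28 (mod 37)
  19^4 ≡ 28² = 784 ≡ 7 (mod 37)
  19^8 ≡ 7² = 49 ≡ 12 (mod 37)
  19^16 ≡ 12² = 144 ≡ 33 (mod 37)
  19^32 ≡ 33² = 1089 ≡ 16 (mod 37)
46 = 32 + 8 + 4 + 2, so 19^46 = 19^32 × 19^8 × 19^4 × 19^2 ≡ 16 × 12 × 7 × 28 (mod 37)
Multiplying step by step:
  16 × 12 = 192 ≡ 7 (mod 37)
  7 × 7 = 49 ≡ 12 (mod 37)
  12 × 28 = 336 ≡ 3 (mod 37)
Result: 19^46 ≡ 3 (mod 37)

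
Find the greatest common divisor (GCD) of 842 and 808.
2

Using the Euclidean algorithm:
842 = 1 × 808 + 34
808 = 23 × 34 + 26
34 = 1 × 26 + 8
26 = 3 × 8 + 2
8 = 4 × 2 + 0

GCD(842, 808) = 2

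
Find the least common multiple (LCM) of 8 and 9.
72

First find GCD(8, 9) using the Euclidean algorithm:
8 = 0 × 9 + 8
9 = 1 × 8 + 1
8 = 8 × 1 + 0
GCD(8, 9) = 1

LCM formula: LCM(a, b) = (a × b) / GCD(a, b)
LCM(8, 9) = (8 × 9) / 1
LCM(8, 9) = 72 / 1
LCM(8, 9) = 72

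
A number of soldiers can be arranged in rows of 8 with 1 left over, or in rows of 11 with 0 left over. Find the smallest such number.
M = 8 × 11 = 88. M₁ = 11, y₁ ≡ 3 (mod 8). M₂ = 8, y₂ ≡ 7 (mod 11). y = 1×11×3 + 0×8×7 ≡ 33 (mod 88). The smallest positive such number is 33.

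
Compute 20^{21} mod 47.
45

Using successive squaring:
Binary expansion of 21: 10101
Powers of 20 mod 47 (each is the square of the previous):
  20^1 ≡ 20 (mod 47)
  20^2 ≡ 20² = 400 ≡ 24 (mod 47)
  20^4 ≡ 24² = 576 ≡ 12 (mod 47)
  20^8 ≡ 12² = 144 ≡ 3 (mod 47)
  20^16 ≡ 3² = 9 ≡ 9 (mod 47)
21 = 16 + 4 + 1, so 20^21 = 20^16 × 20^4 × 20^1 ≡ 9 × 12 × 20 (mod 47)
Multiplying step by step:
  9 × 12 = 108 ≡ 14 (mod 47)
  14 × 20 = 280 ≡ 45 (mod 47)
Result: 20^21 ≡ 45 (mod 47)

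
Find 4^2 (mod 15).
2 = 2 (binary 10). Repeated squaring mod 15: 4^1 ≡ 4; 4^2 ≡ 4² = 16 ≡ 1. So 4^2 ≡ 1 (mod 15).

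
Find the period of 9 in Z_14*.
Powers of 9 mod 14: 9^1≡9, 9^2≡11, 9^3≡1. Order = 3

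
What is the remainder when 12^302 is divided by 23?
Using Fermat: 12^{22} ≡ 1 (mod 23). 302 ≡ 16 (mod 22). So 12^{302} ≡ 12^{16} ≡ 18 (mod 23)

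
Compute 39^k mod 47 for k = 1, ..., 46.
g^1, g^2, ..., g^{46} mod 47: {39, 17, 5, 7, 38, 25, 35, 2, 31, 34, 10, 14, 29, 3, 23, 4, 15, 21, 20, 28, 11, 6, 46, 8, 30, 42, 40, 9, 22, 12, 45, 16, 13, 37, 33, 18, 44, 24, 43, 32, 26, 27, 19, 36, 41, 1}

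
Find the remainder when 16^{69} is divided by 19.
By Fermat: 16^{18} ≡ 1 (mod 19). 69 = 3×18 + 15. So 16^{69} ≡ 16^{15} ≡ 7 (mod 19)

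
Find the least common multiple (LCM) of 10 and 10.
10

First find GCD(10, 10) using the Euclidean algorithm:
10 = 1 × 10 + 0
GCD(10, 10) = 10

LCM formula: LCM(a, b) = (a × b) / GCD(a, b)
LCM(10, 10) = (10 × 10) / 10
LCM(10, 10) = 100 / 10
LCM(10, 10) = 10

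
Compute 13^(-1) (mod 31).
13^(-1) ≡ 12 (mod 31). Verification: 13 × 12 = 156 ≡ 1 (mod 31)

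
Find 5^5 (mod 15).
5 = 4 + 1 (binary 101). Repeated squaring mod 15: 5^1 ≡ 5; 5^2 ≡ 5² = 25 ≡ 10; 5^4 ≡ 10² = 100 ≡ 10. Multiply: 5^5 = 5^4 × 5^1 ≡ 10 × 5 (mod 15): 10 × 5 = 50 ≡ 5. So 5^5 ≡ 5 (mod 15).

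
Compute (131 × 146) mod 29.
15

(131 × 146) = 19126
19126 mod 29 = 15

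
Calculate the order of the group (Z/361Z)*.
342

Prime factorization: 361 = 19^2
Using the formula φ(n) = n × Π(1 - 1/p) for each prime factor p:
φ(361) = 361 × (1 - 1/19)
φ(361) = 342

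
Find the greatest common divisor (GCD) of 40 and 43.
1

Using the Euclidean algorithm:
40 = 0 × 43 + 40
43 = 1 × 40 + 3
40 = 13 × 3 + 1
3 = 3 × 1 + 0

GCD(40, 43) = 1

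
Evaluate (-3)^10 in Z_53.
(-3) ≡ 50 (mod 53). 10 = 8 + 2 (binary 1010). Repeated squaring mod 53: 50^1 ≡ 50; 50^2 ≡ 50² = 2500 ≡ 9; 50^4 ≡ 9² = 81 ≡ 28; 50^8 ≡ 28² = 784 ≡ 42. Multiply: (-3)^10 ≡ 50^8 × 50^2 ≡ 42 × 9 (mod 53): 42 × 9 = 378 ≡ 7. So (-3)^10 ≡ 7 (mod 53).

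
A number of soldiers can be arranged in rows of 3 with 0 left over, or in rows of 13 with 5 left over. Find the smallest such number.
M = 3 × 13 = 39. M₁ = 13, y₁ ≡ 1 (mod 3). M₂ = 3, y₂ ≡ 9 (mod 13). m = 0×13×1 + 5×3×9 ≡ 18 (mod 39). The smallest positive such number is 18.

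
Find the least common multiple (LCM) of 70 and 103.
7210

First find GCD(70, 103) using the Euclidean algorithm:
70 = 0 × 103 + 70
103 = 1 × 70 + 33
70 = 2 × 33 + 4
33 = 8 × 4 + 1
4 = 4 × 1 + 0
GCD(70, 103) = 1

LCM formula: LCM(a, b) = (a × b) / GCD(a, b)
LCM(70, 103) = (70 × 103) / 1
LCM(70, 103) = 7210 / 1
LCM(70, 103) = 7210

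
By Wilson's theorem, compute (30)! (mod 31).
By Wilson's theorem, (30)! ≡ -1 ≡ 30 (mod 31)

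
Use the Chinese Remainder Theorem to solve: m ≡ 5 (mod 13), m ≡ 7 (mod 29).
M = 13 × 29 = 377. M₁ = 29, y₁ ≡ 9 (mod 13). M₂ = 13, y₂ ≡ 9 (mod 29). m = 5×29×9 + 7×13×9 ≡ 239 (mod 377)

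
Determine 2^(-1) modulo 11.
2^(-1) ≡ 6 (mod 11). Verification: 2 × 6 = 12 ≡ 1 (mod 11)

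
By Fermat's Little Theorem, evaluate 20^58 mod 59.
By Fermat's Little Theorem, 20^{58} ≡ 1 (mod 59) since 59 is prime and gcd(20, 59) = 1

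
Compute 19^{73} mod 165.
94

Using successive squaring:
Binary expansion of 73: 1001001
Powers of 19 mod 165 (each is the square of the previous):
  19^1 ≡ 19 (mod 165)
  19^2 ≡ 19² = 361 ≡ 31 (mod 165)
  19^4 ≡ 31² = 961 ≡ 136 (mod 165)
  19^8 ≡ 136² = 18496 ≡ 16 (mod 165)
  19^16 ≡ 16² = 256 ≡ 91 (mod 165)
  19^32 ≡ 91² = 8281 ≡ 31 (mod 165)
  19^64 ≡ 31² = 961 ≡ 136 (mod 165)
73 = 64 + 8 + 1, so 19^73 = 19^64 × 19^8 × 19^1 ≡ 136 × 16 × 19 (mod 165)
Multiplying step by step:
  136 × 16 = 2176 ≡ 31 (mod 165)
  31 × 19 = 589 ≡ 94 (mod 165)
Result: 19^73 ≡ 94 (mod 165)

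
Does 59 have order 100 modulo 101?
p - 1 = 100 has prime divisors 2, 5. Check 59^(100/q) mod 101 for each: 59^(100/2) = 59^50 ≡ 100, 59^(100/5) = 59^20 ≡ 84 (mod 101). None of these is 1, so 59 has order 100 = φ(101), so it is a primitive root mod 101.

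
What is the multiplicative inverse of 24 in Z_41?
24^(-1) ≡ 12 (mod 41). Verification: 24 × 12 = 288 ≡ 1 (mod 41)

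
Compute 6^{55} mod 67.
37

Using successive squaring:
Binary expansion of 55: 110111
Powers of 6 mod 67 (each is the square of the previous):
  6^1 ≡ 6 (mod 67)
  6^2 ≡ 6² = 36 ≡ 36 (mod 67)
  6^4 ≡ 36² = 1296 ≡ 23 (mod 67)
  6^8 ≡ 23² = 529 ≡ 60 (mod 67)
  6^16 ≡ 60² = 3600 ≡ 49 (mod 67)
  6^32 ≡ 49² = 2401 ≡ 56 (mod 67)
55 = 32 + 16 + 4 + 2 + 1, so 6^55 = 6^32 × 6^16 × 6^4 × 6^2 × 6^1 ≡ 56 × 49 × 23 × 36 × 6 (mod 67)
Multiplying step by step:
  56 × 49 = 2744 ≡ 64 (mod 67)
  64 × 23 = 1472 ≡ 65 (mod 67)
  65 × 36 = 2340 ≡ 62 (mod 67)
  62 × 6 = 372 ≡ 37 (mod 67)
Result: 6^55 ≡ 37 (mod 67)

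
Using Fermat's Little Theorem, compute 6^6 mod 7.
By Fermat's Little Theorem, 6^{6} ≡ 1 (mod 7) since 7 is prime and gcd(6, 7) = 1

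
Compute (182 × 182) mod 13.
0

(182 × 182) = 33124
33124 mod 13 = 0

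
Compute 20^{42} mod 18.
10

Using successive squaring:
Binary expansion of 42: 101010
Powers of 20 mod 18 (each is the square of the previous):
  20^1 ≡ 2 (mod 18)
  20^2 ≡ 2² = 4 ≡ 4 (mod 18)
  20^4 ≡ 4² = 16 ≡ 16 (mod 18)
  20^8 ≡ 16² = 256 ≡ 4 (mod 18)
  20^16 ≡ 4² = 16 ≡ 16 (mod 18)
  20^32 ≡ 16² = 256 ≡ 4 (mod 18)
42 = 32 + 8 + 2, so 20^42 = 20^32 × 20^8 × 20^2 ≡ 4 × 4 × 4 (mod 18)
Multiplying step by step:
  4 × 4 = 16 ≡ 16 (mod 18)
  16 × 4 = 64 ≡ 10 (mod 18)
Result: 20^42 ≡ 10 (mod 18)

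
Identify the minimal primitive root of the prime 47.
p - 1 = 46 has prime divisors 2, 23. h is a primitive root mod 47 iff h^(46/q) ≢ 1 (mod 47) for each such q.
h = 2: 2^23 ≡ 1, 2^2 ≡ 4 (mod 47); 2^23 ≡ 1, so not a primitive root.
h = 3: 3^23 ≡ 1, 3^2 ≡ 9 (mod 47); 3^23 ≡ 1, so not a primitive root.
h = 4: 4^23 ≡ 1, 4^2 ≡ 16 (mod 47); 4^23 ≡ 1, so not a primitive root.
h = 5: 5^23 ≡ 46, 5^2 ≡ 25 (mod 47); none is 1, so 5 has order 46 and is a primitive root.
The smallest primitive root mod 47 is g = 5.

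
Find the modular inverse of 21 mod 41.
21^(-1) ≡ 2 (mod 41). Verification: 21 × 2 = 42 ≡ 1 (mod 41)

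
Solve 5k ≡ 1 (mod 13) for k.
8

Using Extended Euclidean Algorithm:
gcd(5, 13) = 1
Bezout coefficients: 5 × -5 + 13 × 2 = 1
So 5 × -5 ≡ 1 (mod 13)
The inverse is -5 mod 13 = 8
Verification: 5 × 8 = 40 = 3 × 13 + 1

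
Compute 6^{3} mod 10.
6

Using successive squaring:
Binary expansion of 3: 11
Powers of 6 mod 10 (each is the square of the previous):
  6^1 ≡ 6 (mod 10)
  6^2 ≡ 6² = 36 ≡ 6 (mod 10)
3 = 2 + 1, so 6^3 = 6^2 × 6^1 ≡ 6 × 6 (mod 10)
Multiplying step by step:
  6 × 6 = 36 ≡ 6 (mod 10)
Result: 6^3 ≡ 6 (mod 10)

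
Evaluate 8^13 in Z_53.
Using repeated squaring. 13 = 8 + 4 + 1 (binary 1101). Repeated squaring mod 53: 8^1 ≡ 8; 8^2 ≡ 8² = 64 ≡ 11; 8^4 ≡ 11² = 121 ≡ 15; 8^8 ≡ 15² = 225 ≡ 13. Multiply: 8^13 = 8^8 × 8^4 × 8^1 ≡ 13 × 15 × 8 (mod 53): 13 × 15 = 195 ≡ 36; 36 × 8 = 288 ≡ 23. So 8^13 ≡ 23 (mod 53).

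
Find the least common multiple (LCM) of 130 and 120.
1560

First find GCD(130, 120) using the Euclidean algorithm:
130 = 1 × 120 + 10
120 = 12 × 10 + 0
GCD(130, 120) = 10

LCM formula: LCM(a, b) = (a × b) / GCD(a, b)
LCM(130, 120) = (130 × 120) / 10
LCM(130, 120) = 15600 / 10
LCM(130, 120) = 1560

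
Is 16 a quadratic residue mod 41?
By Euler's criterion: 16^{20} ≡ 1 (mod 41). Since this equals 1, 16 is a QR.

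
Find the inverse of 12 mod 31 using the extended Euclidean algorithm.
Extended GCD: 12(13) + 31(-5) = 1. So 12^(-1) ≡ 13 ≡ 13 (mod 31). Verify: 12 × 13 = 156 ≡ 1 (mod 31)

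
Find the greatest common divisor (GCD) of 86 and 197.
1

Using the Euclidean algorithm:
86 = 0 × 197 + 86
197 = 2 × 86 + 25
86 = 3 × 25 + 11
25 = 2 × 11 + 3
11 = 3 × 3 + 2
3 = 1 × 2 + 1
2 = 2 × 1 + 0

GCD(86, 197) = 1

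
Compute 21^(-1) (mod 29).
21^(-1) ≡ 18 (mod 29). Verification: 21 × 18 = 378 ≡ 1 (mod 29)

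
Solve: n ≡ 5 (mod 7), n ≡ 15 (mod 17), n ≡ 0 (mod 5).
M = 7 × 17 × 5 = 595. M₁ = 85, y₁ ≡ 1 (mod 7). M₂ = 35, y₂ ≡ 1 (mod 17). M₃ = 119, y₃ ≡ 4 (mod 5). n = 5×85×1 + 15×35×1 + 0×119×4 ≡ 355 (mod 595)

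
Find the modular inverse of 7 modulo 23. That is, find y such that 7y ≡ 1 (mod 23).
10

Using Extended Euclidean Algorithm:
gcd(7, 23) = 1
Bezout coefficients: 7 × 10 + 23 × -3 = 1
So 7 × 10 ≡ 1 (mod 23)
The inverse is 10 mod 23 = 10
Verification: 7 × 10 = 70 = 3 × 23 + 1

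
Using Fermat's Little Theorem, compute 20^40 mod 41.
By Fermat's Little Theorem, 20^{40} ≡ 1 (mod 41) since 41 is prime and gcd(20, 41) = 1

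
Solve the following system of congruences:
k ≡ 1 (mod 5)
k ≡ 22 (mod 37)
96

Using the Chinese Remainder Theorem:
M = product of moduli = 185
For equation 1: M_1 = 37, 37 ≡ 2 (mod 5), inverse of 37 mod 5 is 3 (check: 2 × 3 = 6 ≡ 1 (mod 5))
For equation 2: M_2 = 5, 5 ≡ 5 (mod 37), inverse of 5 mod 37 is 15 (check: 5 × 15 = 75 ≡ 1 (mod 37))
Combine: k ≡ Σ r_i×M_i×(M_i⁻¹ mod m_i) = 1×37×3 + 22×5×15 = 111 + 1650 = 1761
1761 mod 185 = 96
k ≡ 96 (mod 185)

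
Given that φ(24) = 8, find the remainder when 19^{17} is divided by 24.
By Euler: 19^{8} ≡ 1 (mod 24) since gcd(19, 24) = 1. 17 = 2×8 + 1. So 19^{17} ≡ 19^{1} ≡ 19 (mod 24)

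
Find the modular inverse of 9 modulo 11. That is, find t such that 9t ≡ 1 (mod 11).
5

Using Extended Euclidean Algorithm:
gcd(9, 11) = 1
Bezout coefficients: 9 × 5 + 11 × -4 = 1
So 9 × 5 ≡ 1 (mod 11)
The inverse is 5 mod 11 = 5
Verification: 9 × 5 = 45 = 4 × 11 + 1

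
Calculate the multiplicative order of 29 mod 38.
Powers of 29 mod 38: 29^1≡29, 29^2≡5, 29^3≡31, 29^4≡25, 29^5≡3, 29^6≡11, 29^7≡15, 29^8≡17, 29^9≡37, 29^10≡9, 29^11≡33, 29^12≡7, 29^13≡13, 29^14≡35, 29^15≡27, 29^16≡23, 29^17≡21, 29^18≡1. Order = 18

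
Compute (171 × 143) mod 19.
0

(171 × 143) = 24453
24453 mod 19 = 0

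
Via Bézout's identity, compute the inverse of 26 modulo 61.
Extended GCD: 26(-7) + 61(3) = 1. So 26^(-1) ≡ 54 ≡ 54 (mod 61). Verify: 26 × 54 = 1404 ≡ 1 (mod 61)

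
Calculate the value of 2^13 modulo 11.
Using Fermat: 2^{10} ≡ 1 (mod 11). 13 ≡ 3 (mod 10). So 2^{13} ≡ 2^{3} ≡ 8 (mod 11)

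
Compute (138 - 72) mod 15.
6

(138 - 72) = 66
66 mod 15 = 6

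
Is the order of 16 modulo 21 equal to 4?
No, the actual order is 3, not 4.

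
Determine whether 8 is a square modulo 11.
By Euler's criterion: 8^{5} ≡ 10 (mod 11). Since this equals -1 (≡ 10), 8 is not a QR.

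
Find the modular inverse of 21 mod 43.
21^(-1) ≡ 41 (mod 43). Verification: 21 × 41 = 861 ≡ 1 (mod 43)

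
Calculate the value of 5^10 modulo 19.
10 = 8 + 2 (binary 1010). Repeated squaring mod 19: 5^1 ≡ 5; 5^2 ≡ 5² = 25 ≡ 6; 5^4 ≡ 6² = 36 ≡ 17; 5^8 ≡ 17² = 289 ≡ 4. Multiply: 5^10 = 5^8 × 5^2 ≡ 4 × 6 (mod 19): 4 × 6 = 24 ≡ 5. So 5^10 ≡ 5 (mod 19).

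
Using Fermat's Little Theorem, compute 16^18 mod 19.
By Fermat's Little Theorem, 16^{18} ≡ 1 (mod 19) since 19 is prime and gcd(16, 19) = 1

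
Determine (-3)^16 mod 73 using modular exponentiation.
Using repeated squaring. (-3) ≡ 70 (mod 73). 16 = 16 (binary 10000). Repeated squaring mod 73: 70^1 ≡ 70; 70^2 ≡ 70² = 4900 ≡ 9; 70^4 ≡ 9² = 81 ≡ 8; 70^8 ≡ 8² = 64 ≡ 64; 70^16 ≡ 64² = 4096 ≡ 8. So (-3)^16 ≡ 8 (mod 73).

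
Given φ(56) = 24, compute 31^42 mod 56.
By Euler: 31^{24} ≡ 1 (mod 56) since gcd(31, 56) = 1. 42 = 1×24 + 18. So 31^{42} ≡ 31^{18} ≡ 1 (mod 56)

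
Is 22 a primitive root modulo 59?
p - 1 = 58 has prime divisors 2, 29. Check 22^(58/q) mod 59 for each: 22^(58/2) = 22^29 ≡ 1, 22^(58/29) = 22^2 ≡ 12 (mod 59). Since 22^29 ≡ 1 (mod 59), the order of 22 divides 29 (in fact the order is 29) ≠ 58, so it is not a primitive root.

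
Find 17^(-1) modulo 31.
11

Using Extended Euclidean Algorithm:
gcd(17, 31) = 1
Bezout coefficients: 17 × 11 + 31 × -6 = 1
So 17 × 11 ≡ 1 (mod 31)
The inverse is 11 mod 31 = 11
Verification: 17 × 11 = 187 = 6 × 31 + 1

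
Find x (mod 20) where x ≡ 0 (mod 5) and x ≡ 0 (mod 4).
M = 5 × 4 = 20. M₁ = 4, y₁ ≡ 4 (mod 5). M₂ = 5, y₂ ≡ 1 (mod 4). x = 0×4×4 + 0×5×1 ≡ 0 (mod 20)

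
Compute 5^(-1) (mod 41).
33

Using Extended Euclidean Algorithm:
gcd(5, 41) = 1
Bezout coefficients: 5 × -8 + 41 × 1 = 1
So 5 × -8 ≡ 1 (mod 41)
The inverse is -8 mod 41 = 33
Verification: 5 × 33 = 165 = 4 × 41 + 1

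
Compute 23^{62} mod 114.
43

Using successive squaring:
Binary expansion of 62: 111110
Powers of 23 mod 114 (each is the square of the previous):
  23^1 ≡ 23 (mod 114)
  23^2 ≡ 23² = 529 ≡ 73 (mod 114)
  23^4 ≡ 73² = 5329 ≡ 85 (mod 114)
  23^8 ≡ 85² = 7225 ≡ 43 (mod 114)
  23^16 ≡ 43² = 1849 ≡ 25 (mod 114)
  23^32 ≡ 25² = 625 ≡ 55 (mod 114)
62 = 32 + 16 + 8 + 4 + 2, so 23^62 = 23^32 × 23^16 × 23^8 × 23^4 × 23^2 ≡ 55 × 25 × 43 × 85 × 73 (mod 114)
Multiplying step by step:
  55 × 25 = 1375 ≡ 7 (mod 114)
  7 × 43 = 301 ≡ 73 (mod 114)
  73 × 85 = 6205 ≡ 49 (mod 114)
  49 × 73 = 3577 ≡ 43 (mod 114)
Result: 23^62 ≡ 43 (mod 114)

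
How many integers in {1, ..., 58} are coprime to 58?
28

Prime factorization: 58 = 2 × 29
Using the formula φ(n) = n × Π(1 - 1/p) for each prime factor p:
φ(58) = 58 × (1 - 1/2) × (1 - 1/29)
φ(58) = 28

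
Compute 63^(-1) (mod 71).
63^(-1) ≡ 62 (mod 71). Verification: 63 × 62 = 3906 ≡ 1 (mod 71)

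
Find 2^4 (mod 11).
4 = 4 (binary 100). Repeated squaring mod 11: 2^1 ≡ 2; 2^2 ≡ 2² = 4 ≡ 4; 2^4 ≡ 4² = 16 ≡ 5. So 2^4 ≡ 5 (mod 11).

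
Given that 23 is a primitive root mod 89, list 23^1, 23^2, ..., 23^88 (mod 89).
g^1, g^2, ..., g^{88} mod 89: {23, 84, 63, 25, 41, 53, 62, 2, 46, 79, 37, 50, 82, 17, 35, 4, 3, 69, 74, 11, 75, 34, 70, 8, 6, 49, 59, 22, 61, 68, 51, 16, 12, 9, 29, 44, 33, 47, 13, 32, 24, 18, 58, 88, 66, 5, 26, 64, 48, 36, 27, 87, 43, 10, 52, 39, 7, 72, 54, 85, 86, 20, 15, 78, 14, 55, 19, 81, 83, 40, 30, 67, 28, 21, 38, 73, 77, 80, 60, 45, 56, 42, 76, 57, 65, 71, 31, 1}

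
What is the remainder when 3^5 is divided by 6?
5 = 4 + 1 (binary 101). Repeated squaring mod 6: 3^1 ≡ 3; 3^2 ≡ 3² = 9 ≡ 3; 3^4 ≡ 3² = 9 ≡ 3. Multiply: 3^5 = 3^4 × 3^1 ≡ 3 × 3 (mod 6): 3 × 3 = 9 ≡ 3. So 3^5 ≡ 3 (mod 6).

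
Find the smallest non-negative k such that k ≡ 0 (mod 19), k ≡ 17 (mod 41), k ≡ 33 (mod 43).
4978

Using the Chinese Remainder Theorem:
M = product of moduli = 33497
For equation 1: M_1 = 1763, 1763 ≡ 15 (mod 19), inverse of 1763 mod 19 is 14 (check: 15 × 14 = 210 ≡ 1 (mod 19))
For equation 2: M_2 = 817, 817 ≡ 38 (mod 41), inverse of 817 mod 41 is 27 (check: 38 × 27 = 1026 ≡ 1 (mod 41))
For equation 3: M_3 = 779, 779 ≡ 5 (mod 43), inverse of 779 mod 43 is 26 (check: 5 × 26 = 130 ≡ 1 (mod 43))
Combine: k ≡ Σ r_i×M_i×(M_i⁻¹ mod m_i) = 0×1763×14 + 17×817×27 + 33×779×26 = 0 + 375003 + 668382 = 1043385
1043385 mod 33497 = 4978
k ≡ 4978 (mod 33497)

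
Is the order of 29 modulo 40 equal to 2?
Yes, ord_40(29) = 2.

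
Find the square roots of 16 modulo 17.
The square roots of 16 mod 17 are 4 and 13. Verify: 4² = 16 ≡ 16 (mod 17)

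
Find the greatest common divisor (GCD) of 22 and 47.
1

Using the Euclidean algorithm:
22 = 0 × 47 + 22
47 = 2 × 22 + 3
22 = 7 × 3 + 1
3 = 3 × 1 + 0

GCD(22, 47) = 1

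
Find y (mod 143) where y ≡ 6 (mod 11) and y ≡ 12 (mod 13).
M = 11 × 13 = 143. M₁ = 13, y₁ ≡ 6 (mod 11). M₂ = 11, y₂ ≡ 6 (mod 13). y = 6×13×6 + 12×11×6 ≡ 116 (mod 143)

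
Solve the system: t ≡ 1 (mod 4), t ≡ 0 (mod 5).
M = 4 × 5 = 20. M₁ = 5, y₁ ≡ 1 (mod 4). M₂ = 4, y₂ ≡ 4 (mod 5). t = 1×5×1 + 0×4×4 ≡ 5 (mod 20)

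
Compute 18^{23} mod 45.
27

Using successive squaring:
Binary expansion of 23: 10111
Powers of 18 mod 45 (each is the square of the previous):
  18^1 ≡ 18 (mod 45)
  18^2 ≡ 18² = 324 ≡ 9 (mod 45)
  18^4 ≡ 9² = 81 ≡ 36 (mod 45)
  18^8 ≡ 36² = 1296 ≡ 36 (mod 45)
  18^16 ≡ 36² = 1296 ≡ 36 (mod 45)
23 = 16 + 4 + 2 + 1, so 18^23 = 18^16 × 18^4 × 18^2 × 18^1 ≡ 36 × 36 × 9 × 18 (mod 45)
Multiplying step by step:
  36 × 36 = 1296 ≡ 36 (mod 45)
  36 × 9 = 324 ≡ 9 (mod 45)
  9 × 18 = 162 ≡ 27 (mod 45)
Result: 18^23 ≡ 27 (mod 45)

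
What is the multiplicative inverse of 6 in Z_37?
31

Using Extended Euclidean Algorithm:
gcd(6, 37) = 1
Bezout coefficients: 6 × -6 + 37 × 1 = 1
So 6 × -6 ≡ 1 (mod 37)
The inverse is -6 mod 37 = 31
Verification: 6 × 31 = 186 = 5 × 37 + 1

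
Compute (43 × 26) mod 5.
3

(43 × 26) = 1118
1118 mod 5 = 3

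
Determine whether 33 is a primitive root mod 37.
p - 1 = 36 has prime divisors 2, 3. Check 33^(36/q) mod 37 for each: 33^(36/2) = 33^18 ≡ 1, 33^(36/3) = 33^12 ≡ 10 (mod 37). Since 33^18 ≡ 1 (mod 37), the order of 33 divides 18 (in fact the order is 9) ≠ 36, so it is not a primitive root.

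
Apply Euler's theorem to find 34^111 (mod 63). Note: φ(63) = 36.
By Euler: 34^{36} ≡ 1 (mod 63) since gcd(34, 63) = 1. 111 = 3×36 + 3. So 34^{111} ≡ 34^{3} ≡ 55 (mod 63)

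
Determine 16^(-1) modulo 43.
16^(-1) ≡ 35 (mod 43). Verification: 16 × 35 = 560 ≡ 1 (mod 43)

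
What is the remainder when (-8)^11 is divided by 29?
Using repeated squaring. (-8) ≡ 21 (mod 29). 11 = 8 + 2 + 1 (binary 1011). Repeated squaring mod 29: 21^1 ≡ 21; 21^2 ≡ 21² = 441 ≡ 6; 21^4 ≡ 6² = 36 ≡ 7; 21^8 ≡ 7² = 49 ≡ 20. Multiply: (-8)^11 ≡ 21^8 × 21^2 × 21^1 ≡ 20 × 6 × 21 (mod 29): 20 × 6 = 120 ≡ 4; 4 × 21 = 84 ≡ 26. So (-8)^11 ≡ 26 (mod 29).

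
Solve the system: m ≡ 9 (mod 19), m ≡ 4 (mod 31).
M = 19 × 31 = 589. M₁ = 31, y₁ ≡ 8 (mod 19). M₂ = 19, y₂ ≡ 18 (mod 31). m = 9×31×8 + 4×19×18 ≡ 66 (mod 589)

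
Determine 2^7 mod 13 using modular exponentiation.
7 = 4 + 2 + 1 (binary 111). Repeated squaring mod 13: 2^1 ≡ 2; 2^2 ≡ 2² = 4 ≡ 4; 2^4 ≡ 4² = 16 ≡ 3. Multiply: 2^7 = 2^4 × 2^2 × 2^1 ≡ 3 × 4 × 2 (mod 13): 3 × 4 = 12 ≡ 12; 12 × 2 = 24 ≡ 11. So 2^7 ≡ 11 (mod 13).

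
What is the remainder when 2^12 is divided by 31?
Using repeated squaring. 12 = 8 + 4 (binary 1100). Repeated squaring mod 31: 2^1 ≡ 2; 2^2 ≡ 2² = 4 ≡ 4; 2^4 ≡ 4² = 16 ≡ 16; 2^8 ≡ 16² = 256 ≡ 8. Multiply: 2^12 = 2^8 × 2^4 ≡ 8 × 16 (mod 31): 8 × 16 = 128 ≡ 4. So 2^12 ≡ 4 (mod 31).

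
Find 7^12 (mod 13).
Using Fermat: 7^{12} ≡ 1 (mod 13). 12 ≡ 0 (mod 12). So 7^{12} ≡ 7^{0} ≡ 1 (mod 13)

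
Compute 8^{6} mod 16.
0

Using successive squaring:
Binary expansion of 6: 110
Powers of 8 mod 16 (each is the square of the previous):
  8^1 ≡ 8 (mod 16)
  8^2 ≡ 8² = 64 ≡ 0 (mod 16)
  8^4 ≡ 0² = 0 ≡ 0 (mod 16)
6 = 4 + 2, so 8^6 = 8^4 × 8^2 ≡ 0 × 0 (mod 16)
Multiplying step by step:
  0 × 0 = 0 ≡ 0 (mod 16)
Result: 8^6 ≡ 0 (mod 16)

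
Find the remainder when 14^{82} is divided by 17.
By Fermat: 14^{16} ≡ 1 (mod 17). 82 = 5×16 + 2. So 14^{82} ≡ 14^{2} ≡ 9 (mod 17)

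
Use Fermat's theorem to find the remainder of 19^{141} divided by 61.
3

By Fermat's Little Theorem, a^(p-1) ≡ 1 (mod p) for prime p and gcd(a, p) = 1
Here p = 61, so 19^60 ≡ 1 (mod 61)
We can reduce the exponent: 141 mod 60 = 21
So 19^141 ≡ 19^21 (mod 61)
Computing: 19^21 mod 61 = 3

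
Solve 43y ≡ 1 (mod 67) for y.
53

Using Extended Euclidean Algorithm:
gcd(43, 67) = 1
Bezout coefficients: 43 × -14 + 67 × 9 = 1
So 43 × -14 ≡ 1 (mod 67)
The inverse is -14 mod 67 = 53
Verification: 43 × 53 = 2279 = 34 × 67 + 1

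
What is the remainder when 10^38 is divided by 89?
Using repeated squaring. 38 = 32 + 4 + 2 (binary 100110). Repeated squaring mod 89: 10^1 ≡ 10; 10^2 ≡ 10² = 100 ≡ 11; 10^4 ≡ 11² = 121 ≡ 32; 10^8 ≡ 32² = 1024 ≡ 45; 10^16 ≡ 45² = 2025 ≡ 67; 10^32 ≡ 67² = 4489 ≡ 39. Multiply: 10^38 = 10^32 × 10^4 × 10^2 ≡ 39 × 32 × 11 (mod 89): 39 × 32 = 1248 ≡ 2; 2 × 11 = 22 ≡ 22. So 10^38 ≡ 22 (mod 89).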